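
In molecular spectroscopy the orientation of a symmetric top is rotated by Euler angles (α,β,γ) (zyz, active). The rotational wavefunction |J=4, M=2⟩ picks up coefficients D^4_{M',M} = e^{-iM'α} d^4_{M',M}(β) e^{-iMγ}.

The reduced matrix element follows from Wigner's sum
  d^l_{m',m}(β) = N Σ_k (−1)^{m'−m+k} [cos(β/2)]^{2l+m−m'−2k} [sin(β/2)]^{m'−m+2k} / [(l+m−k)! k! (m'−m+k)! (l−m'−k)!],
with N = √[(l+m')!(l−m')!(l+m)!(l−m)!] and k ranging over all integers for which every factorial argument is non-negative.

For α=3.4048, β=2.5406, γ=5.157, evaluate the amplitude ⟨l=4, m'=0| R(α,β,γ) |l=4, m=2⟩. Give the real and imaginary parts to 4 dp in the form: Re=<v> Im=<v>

D^4_{0,2}(3.4048,2.5406,5.157) = e^{-i·0·3.4048}·d^4_{0,2}(2.5406)·e^{-i·2·5.157}. Compute d first:
With c≡cos(β/2)=0.295994 and s≡sin(β/2)=0.955190, N=[24·24·720·2]^{1/2}=910.735966
k∈{2,3,4} keeps every argument non-negative
  k=2: (−1)^0·910.7360/(96)·0.2960^6·0.9552^2 = +0.005821
  k=3: (−1)^1·910.7360/(36)·0.2960^4·0.9552^4 = -0.161652
  k=4: (−1)^2·910.7360/(96)·0.2960^2·0.9552^6 = +0.631285
d^4_{0,2}(2.5406) = +0.005821 -0.161652 +0.631285 = +0.475454
Attach z-rotation phases: D = e^{-i(0)(3.4048)}·(+0.475454)·e^{-i(2)(5.157)} = -0.299544+0.369229i

Re=-0.2995 Im=0.3692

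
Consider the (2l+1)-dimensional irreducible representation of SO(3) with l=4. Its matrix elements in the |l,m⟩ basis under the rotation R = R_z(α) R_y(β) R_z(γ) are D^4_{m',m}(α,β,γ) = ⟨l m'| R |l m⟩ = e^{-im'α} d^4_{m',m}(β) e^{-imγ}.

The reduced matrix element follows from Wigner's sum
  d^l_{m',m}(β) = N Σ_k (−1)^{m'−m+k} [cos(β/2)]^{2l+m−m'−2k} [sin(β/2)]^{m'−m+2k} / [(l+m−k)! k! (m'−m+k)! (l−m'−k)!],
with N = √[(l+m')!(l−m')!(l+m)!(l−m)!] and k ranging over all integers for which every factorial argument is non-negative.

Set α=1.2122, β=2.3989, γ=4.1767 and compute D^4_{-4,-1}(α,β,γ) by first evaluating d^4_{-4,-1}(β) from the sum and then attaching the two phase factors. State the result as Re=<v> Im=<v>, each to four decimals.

Split into d^4_{-4,-1}(β=2.3989) × two z-phases.
With c≡cos(β/2)=0.362870 and s≡sin(β/2)=0.931840, N=[1·40320·6·120]^{1/2}=5387.986637
k∈{3} keeps every argument non-negative
  k=3: (−1)^0·5387.9866/(720)·0.3629^5·0.9318^3 = +0.038096
d^4_{-4,-1}(2.3989) = +0.038096
Phases: e^{-i·(-4)·1.2122}=+0.135988-0.990710i, e^{-i·(-1)·4.1767}=-0.510434-0.859917i ⇒ D=-0.035099+0.014810i

Re=-0.0351 Im=0.0148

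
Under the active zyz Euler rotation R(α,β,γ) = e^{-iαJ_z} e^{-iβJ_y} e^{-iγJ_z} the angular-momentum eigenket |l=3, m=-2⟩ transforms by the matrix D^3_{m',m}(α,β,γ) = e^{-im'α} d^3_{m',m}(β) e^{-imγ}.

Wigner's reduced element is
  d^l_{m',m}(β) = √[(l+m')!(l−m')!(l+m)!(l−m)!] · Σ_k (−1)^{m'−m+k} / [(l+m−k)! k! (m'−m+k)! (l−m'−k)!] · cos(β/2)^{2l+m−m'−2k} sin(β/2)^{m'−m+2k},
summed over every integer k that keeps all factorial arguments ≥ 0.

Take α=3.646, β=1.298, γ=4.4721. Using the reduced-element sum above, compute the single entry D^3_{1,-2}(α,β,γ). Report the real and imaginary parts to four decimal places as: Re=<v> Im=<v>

First d^3_{1,-2}(β=1.298), then the phase factors e^{-i(1)α} and e^{-i(-2)γ}:
Half-angle: c=0.796689, s=0.604390. N=√(24·2·1·120)=75.894664
Admissible k: 0..1 (factorial args all ≥0)
  k=0: (−1)^3·75.8947/(12)·0.7967^3·0.6044^3 = -0.706070
  k=1: (−1)^4·75.8947/(24)·0.7967^1·0.6044^5 = +0.203177
d^3_{1,-2}(1.298) = -0.706070 +0.203177 = -0.502893
D = (-0.875461+0.483289i)·(-0.502893)·(-0.886728+0.462292i) = -0.278037+0.419042i

Re=-0.2780 Im=0.4190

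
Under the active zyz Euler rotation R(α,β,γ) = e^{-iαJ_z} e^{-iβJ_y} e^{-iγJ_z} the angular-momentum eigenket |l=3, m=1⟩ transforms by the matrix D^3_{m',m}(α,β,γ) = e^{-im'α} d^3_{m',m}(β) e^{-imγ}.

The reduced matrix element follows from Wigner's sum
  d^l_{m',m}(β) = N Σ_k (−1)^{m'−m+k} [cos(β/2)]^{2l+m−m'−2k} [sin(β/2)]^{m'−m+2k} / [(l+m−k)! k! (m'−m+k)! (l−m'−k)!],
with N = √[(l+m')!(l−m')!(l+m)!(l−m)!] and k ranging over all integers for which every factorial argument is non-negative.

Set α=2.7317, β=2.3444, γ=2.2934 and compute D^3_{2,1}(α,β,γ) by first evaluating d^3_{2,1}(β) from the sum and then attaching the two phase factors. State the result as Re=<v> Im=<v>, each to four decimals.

Re=0.0256 Im=-0.2625

Split into d^3_{2,1}(β=2.3444) × two z-phases.
With c≡cos(β/2)=0.388125 and s≡sin(β/2)=0.921607, N=[120·1·24·2]^{1/2}=75.894664
k∈{0,1} keeps every argument non-negative
  k=0: (−1)^1·75.8947/(24)·0.3881^5·0.9216^1 = -0.025669
  k=1: (−1)^2·75.8947/(12)·0.3881^3·0.9216^3 = +0.289456
d^3_{2,1}(2.3444) = -0.025669 +0.289456 = +0.263787
Attach z-rotation phases: D = e^{-i(2)(2.7317)}·(+0.263787)·e^{-i(1)(2.2934)} = +0.025595-0.262542i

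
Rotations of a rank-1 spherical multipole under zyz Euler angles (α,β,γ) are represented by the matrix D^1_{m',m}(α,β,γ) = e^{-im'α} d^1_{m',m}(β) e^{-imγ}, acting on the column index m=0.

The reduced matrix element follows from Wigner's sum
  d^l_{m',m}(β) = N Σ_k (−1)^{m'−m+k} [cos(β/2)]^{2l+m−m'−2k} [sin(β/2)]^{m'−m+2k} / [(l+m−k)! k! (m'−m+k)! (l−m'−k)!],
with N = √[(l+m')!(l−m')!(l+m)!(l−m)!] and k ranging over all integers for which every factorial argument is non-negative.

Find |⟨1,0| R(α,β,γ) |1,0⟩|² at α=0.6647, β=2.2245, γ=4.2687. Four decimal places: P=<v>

P=0.3698

First d^1_{0,0}(β=2.2245), then the phase factors e^{-i(0)α} and e^{-i(0)γ}:
Half-angle: c=0.442645, s=0.896697. N=√(1·1·1·1)=1.000000
k: max(0,(0)−(0))=0 … min(1+(0),1−(0))=1
  k=0: (−1)^0·1.0000/(1)·0.4426^2·0.8967^0 = +0.195935
  k=1: (−1)^1·1.0000/(1)·0.4426^0·0.8967^2 = -0.804065
d^1_{0,0}(2.2245) = +0.195935 -0.804065 = -0.608131
|D^1_{0,0}|² = |d^1_{0,0}(β)|² = (-0.608131)² = 0.369823 (the z-rotation phases have unit modulus)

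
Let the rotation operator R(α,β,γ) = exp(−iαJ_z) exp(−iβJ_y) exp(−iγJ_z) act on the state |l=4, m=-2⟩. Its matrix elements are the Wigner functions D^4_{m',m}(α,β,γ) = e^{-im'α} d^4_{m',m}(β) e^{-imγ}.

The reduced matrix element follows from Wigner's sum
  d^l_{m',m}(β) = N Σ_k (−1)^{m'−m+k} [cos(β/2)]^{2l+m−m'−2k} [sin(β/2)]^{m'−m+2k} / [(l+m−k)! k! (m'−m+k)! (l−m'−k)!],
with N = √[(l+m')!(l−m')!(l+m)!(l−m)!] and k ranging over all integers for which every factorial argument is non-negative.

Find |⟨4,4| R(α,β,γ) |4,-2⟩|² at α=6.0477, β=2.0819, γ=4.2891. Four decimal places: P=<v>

P=0.3113

First d^4_{4,-2}(β=2.0819), then the phase factors e^{-i(4)α} and e^{-i(-2)γ}:
With c≡cos(β/2)=0.505401 and s≡sin(β/2)=0.862885, N=[40320·1·2·720]^{1/2}=7619.763776
Admissible k: 0..0 (factorial args all ≥0)
  k=0: (−1)^6·7619.7638/(1440)·0.5054^2·0.8629^6 = +0.557914
d^4_{4,-2}(2.0819) = +0.557914
|D^4_{4,-2}|² = |d^4_{4,-2}(β)|² = (+0.557914)² = 0.311268 (the z-rotation phases have unit modulus)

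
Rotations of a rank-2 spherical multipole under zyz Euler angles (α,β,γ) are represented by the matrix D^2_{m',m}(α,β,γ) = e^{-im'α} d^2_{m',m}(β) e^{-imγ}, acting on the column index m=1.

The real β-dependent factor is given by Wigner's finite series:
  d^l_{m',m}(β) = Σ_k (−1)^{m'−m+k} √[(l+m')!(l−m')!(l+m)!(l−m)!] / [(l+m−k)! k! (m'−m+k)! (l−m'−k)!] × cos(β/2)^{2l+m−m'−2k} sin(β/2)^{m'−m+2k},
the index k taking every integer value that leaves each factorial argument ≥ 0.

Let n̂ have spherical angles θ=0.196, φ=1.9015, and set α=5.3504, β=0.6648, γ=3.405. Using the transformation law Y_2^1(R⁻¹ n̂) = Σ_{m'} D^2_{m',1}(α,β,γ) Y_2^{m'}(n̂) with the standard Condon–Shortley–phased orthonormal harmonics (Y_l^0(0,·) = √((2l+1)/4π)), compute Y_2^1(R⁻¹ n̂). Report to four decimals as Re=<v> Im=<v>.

Re=-0.3606 Im=0.1282

Need the full column D^2_{m',1} for m'=−2..2 at α=5.3504, β=0.6648, γ=3.405.
cos(β/2)=0.945262, sin(β/2)=0.326313
d^2_{-2,1}: single k=3 term ⇒ +0.065688;  D = +0.034791+0.055718i
d^2_{-1,1}: k∈[2..3] ⇒ +0.285426 -0.011338 = +0.274088;  D = -0.100290+0.255081i
d^2_{0,1}: k∈[1..2] ⇒ +0.675097 -0.080451 = +0.594646;  D = -0.574136+0.154829i
d^2_{1,1}: k∈[0..1] ⇒ +0.798378 -0.285426 = +0.512952;  D = -0.402261-0.318286i
d^2_{2,1}: single k=0 term ⇒ -0.551214;  D = -0.017287+0.550943i
Y_2^{m'}(θ=0.196,φ=1.9015) and Σ D·Y over m':
  (+0.0348+0.0557i)·(-0.0116+0.0090i)  (-0.1003+0.2551i)·(-0.0479-0.1396i)  (-0.5741+0.1548i)·(+0.5949+0.0000i)  (-0.4023-0.3183i)·(+0.0479-0.1396i)  (-0.0173+0.5509i)·(-0.0116-0.0090i)
Y_2^1(R⁻¹ n̂) = -0.360590+0.128232i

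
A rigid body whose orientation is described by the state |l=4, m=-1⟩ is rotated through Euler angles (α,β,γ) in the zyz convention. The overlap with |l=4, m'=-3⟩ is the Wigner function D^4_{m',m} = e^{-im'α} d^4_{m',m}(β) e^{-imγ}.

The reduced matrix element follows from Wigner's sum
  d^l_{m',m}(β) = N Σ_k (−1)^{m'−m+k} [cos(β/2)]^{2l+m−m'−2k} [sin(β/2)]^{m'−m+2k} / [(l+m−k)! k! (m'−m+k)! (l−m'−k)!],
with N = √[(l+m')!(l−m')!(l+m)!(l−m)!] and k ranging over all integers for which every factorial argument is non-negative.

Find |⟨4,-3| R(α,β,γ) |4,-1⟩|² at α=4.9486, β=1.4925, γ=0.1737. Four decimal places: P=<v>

P=0.0593

Split into d^4_{-3,-1}(β=1.4925) × two z-phases.
c=cos(1.4925/2)=0.734240, s=sin(1.4925/2)=0.678890; N=√[1·5040·6·120]=1904.940944
Admissible k: 2..3 (factorial args all ≥0)
  k=2: (−1)^0·1904.9409/(240)·0.7342^6·0.6789^2 = +0.573188
  k=3: (−1)^1·1904.9409/(144)·0.7342^4·0.6789^4 = -0.816712
d^4_{-3,-1}(1.4925) = +0.573188 -0.816712 = -0.243524
|D^4_{-3,-1}|² = |d^4_{-3,-1}(β)|² = (-0.243524)² = 0.059304 (the z-rotation phases have unit modulus)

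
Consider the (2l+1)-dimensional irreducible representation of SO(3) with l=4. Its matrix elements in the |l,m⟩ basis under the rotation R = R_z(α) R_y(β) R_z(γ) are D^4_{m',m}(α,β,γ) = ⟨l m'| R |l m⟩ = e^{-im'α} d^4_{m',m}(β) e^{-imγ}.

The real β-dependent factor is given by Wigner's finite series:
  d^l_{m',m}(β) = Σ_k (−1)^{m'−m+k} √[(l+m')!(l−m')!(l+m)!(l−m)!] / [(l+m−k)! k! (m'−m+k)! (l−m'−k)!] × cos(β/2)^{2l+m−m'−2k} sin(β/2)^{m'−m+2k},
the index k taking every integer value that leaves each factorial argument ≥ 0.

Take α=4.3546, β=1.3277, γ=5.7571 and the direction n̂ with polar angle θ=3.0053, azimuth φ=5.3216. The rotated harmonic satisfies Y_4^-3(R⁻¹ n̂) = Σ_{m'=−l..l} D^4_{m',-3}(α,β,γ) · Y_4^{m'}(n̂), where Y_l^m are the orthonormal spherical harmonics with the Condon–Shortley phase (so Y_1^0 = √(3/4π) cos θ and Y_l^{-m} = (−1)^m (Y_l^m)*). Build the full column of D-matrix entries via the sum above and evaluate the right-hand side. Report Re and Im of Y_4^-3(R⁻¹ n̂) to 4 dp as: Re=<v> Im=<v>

Need the full column D^4_{m',-3} for m'=−4..4 at α=4.3546, β=1.3277, γ=5.7571.
cos(β/2)=0.787626, sin(β/2)=0.616154
d^4_{-4,-3}: single k=1 term ⇒ +0.327698;  D = -0.324840-0.043189i
d^4_{-3,-3}: k∈[0..1] ⇒ +0.148102 -0.634448 = -0.486347;  D = -0.228874+0.429126i
d^4_{-2,-3}: k∈[0..1] ⇒ -0.433504 +0.795889 = +0.362385;  D = +0.239778+0.271716i
d^4_{-1,-3}: k∈[0..1] ⇒ +0.719397 -0.733762 = -0.014366;  D = +0.013418-0.005131i
d^4_{0,-3}: k∈[0..1] ⇒ -0.838941 +0.513416 = -0.325525;  D = +0.002428+0.325515i
d^4_{1,-3}: k∈[0..1] ⇒ +0.733762 -0.269429 = +0.464333;  D = +0.436129+0.159362i
d^4_{2,-3}: k∈[0..1] ⇒ -0.487069 +0.099359 = -0.387710;  D = +0.252169-0.294500i
d^4_{3,-3}: k∈[0..1] ⇒ +0.237614 -0.020774 = +0.216841;  D = -0.104888-0.189785i
d^4_{4,-3}: single k=0 term ⇒ -0.075108;  D = -0.074297+0.011009i
Y_4^{m'}(θ=3.0053,φ=5.3216) and Σ D·Y over m':
  (-0.3248-0.0432i)·(-0.0001-0.0001i)  (-0.2289+0.4291i)·(+0.0030-0.0008i)  (+0.2398+0.2717i)·(-0.0125+0.0340i)  (+0.0134-0.0051i)·(-0.1411-0.2022i)  (+0.0024+0.3255i)·(+0.7694+0.0000i)  (+0.4361+0.1594i)·(+0.1411-0.2022i)  (+0.2522-0.2945i)·(-0.0125-0.0340i)  (-0.1049-0.1898i)·(-0.0030-0.0008i)  (-0.0743+0.0110i)·(-0.0001+0.0001i)
Y_4^-3(R⁻¹ n̂) = +0.067106+0.184802i

Re=0.0671 Im=0.1848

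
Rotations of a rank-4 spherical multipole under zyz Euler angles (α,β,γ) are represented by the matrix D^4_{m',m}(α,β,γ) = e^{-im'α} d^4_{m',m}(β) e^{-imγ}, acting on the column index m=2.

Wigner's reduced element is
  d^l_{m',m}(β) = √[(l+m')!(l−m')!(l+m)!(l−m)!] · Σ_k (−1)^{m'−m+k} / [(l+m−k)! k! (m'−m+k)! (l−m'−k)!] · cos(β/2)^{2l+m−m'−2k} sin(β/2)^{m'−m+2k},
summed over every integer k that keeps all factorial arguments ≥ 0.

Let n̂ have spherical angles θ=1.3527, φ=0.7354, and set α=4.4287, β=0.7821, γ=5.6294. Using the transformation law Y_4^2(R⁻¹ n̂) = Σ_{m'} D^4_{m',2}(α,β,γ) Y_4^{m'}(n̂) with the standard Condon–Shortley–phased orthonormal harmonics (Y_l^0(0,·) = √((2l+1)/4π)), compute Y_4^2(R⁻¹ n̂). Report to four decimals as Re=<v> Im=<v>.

Need the full column D^4_{m',2} for m'=−4..4 at α=4.4287, β=0.7821, γ=5.6294.
cos(β/2)=0.924509, sin(β/2)=0.381159
d^4_{-4,2}: single k=6 term ⇒ +0.013869;  D = +0.013662+0.002385i
d^4_{-3,2}: k∈[5..6] ⇒ +0.071360 -0.004043 = +0.067316;  D = -0.029674+0.060423i
d^4_{-2,2}: k∈[4..6] ⇒ +0.231293 -0.031452 +0.000446 = +0.200287;  D = -0.147880-0.135080i
d^4_{-1,2}: k∈[3..5] ⇒ +0.528922 -0.134857 +0.004585 = +0.398649;  D = +0.340500-0.207319i
d^4_{0,2}: k∈[2..4] ⇒ +0.860602 -0.390087 +0.024865 = +0.495379;  D = +0.128896+0.478316i
d^4_{1,2}: k∈[1..3] ⇒ +0.933517 -0.793382 +0.089905 = +0.230039;  D = -0.229991-0.004707i
d^4_{2,2}: k∈[0..2] ⇒ +0.533692 -1.088585 +0.231293 = -0.323600;  D = -0.096913+0.308747i
d^4_{3,2}: k∈[0..1] ⇒ -0.823284 +0.419819 = -0.403466;  D = -0.335740-0.223748i
d^4_{4,2}: single k=0 term ⇒ +0.480021;  D = -0.367367+0.308968i
Y_4^{m'}(θ=1.3527,φ=0.7354) and Σ D·Y over m':
  (+0.0137+0.0024i)·(-0.3941-0.0799i)  (-0.0297+0.0604i)·(-0.1496-0.2028i)  (-0.1479-0.1351i)·(-0.0214+0.2133i)  (+0.3405-0.2073i)·(-0.1980+0.1792i)  (+0.1289+0.4783i)·(+0.1769+0.0000i)  (-0.2300-0.0047i)·(+0.1980+0.1792i)  (-0.0969+0.3087i)·(-0.0214-0.2133i)  (-0.3357-0.2237i)·(+0.1496-0.2028i)  (-0.3674+0.3090i)·(-0.3941+0.0799i)
Y_4^2(R⁻¹ n̂) = +0.083691+0.008441i

Re=0.0837 Im=0.0084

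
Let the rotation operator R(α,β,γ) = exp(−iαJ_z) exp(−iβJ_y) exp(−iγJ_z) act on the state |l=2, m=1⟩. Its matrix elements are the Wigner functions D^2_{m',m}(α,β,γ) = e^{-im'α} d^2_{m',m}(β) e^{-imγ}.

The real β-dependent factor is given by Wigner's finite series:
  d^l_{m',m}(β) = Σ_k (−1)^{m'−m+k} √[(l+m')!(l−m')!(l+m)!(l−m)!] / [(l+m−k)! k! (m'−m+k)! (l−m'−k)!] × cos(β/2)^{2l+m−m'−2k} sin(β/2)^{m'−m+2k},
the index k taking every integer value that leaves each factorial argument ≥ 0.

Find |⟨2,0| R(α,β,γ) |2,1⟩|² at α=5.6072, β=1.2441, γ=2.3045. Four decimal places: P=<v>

Split into d^2_{0,1}(β=1.2441) × two z-phases.
c=cos(1.2441/2)=0.812686, s=sin(1.2441/2)=0.582702; N=√[2·2·6·1]=4.898979
Admissible k: 1..2 (factorial args all ≥0)
  k=1: (−1)^0·4.8990/(2)·0.8127^3·0.5827^1 = +0.766108
  k=2: (−1)^1·4.8990/(2)·0.8127^1·0.5827^3 = -0.393857
d^2_{0,1}(1.2441) = +0.766108 -0.393857 = +0.372251
|D^2_{0,1}|² = |d^2_{0,1}(β)|² = (+0.372251)² = 0.138571 (the z-rotation phases have unit modulus)

P=0.1386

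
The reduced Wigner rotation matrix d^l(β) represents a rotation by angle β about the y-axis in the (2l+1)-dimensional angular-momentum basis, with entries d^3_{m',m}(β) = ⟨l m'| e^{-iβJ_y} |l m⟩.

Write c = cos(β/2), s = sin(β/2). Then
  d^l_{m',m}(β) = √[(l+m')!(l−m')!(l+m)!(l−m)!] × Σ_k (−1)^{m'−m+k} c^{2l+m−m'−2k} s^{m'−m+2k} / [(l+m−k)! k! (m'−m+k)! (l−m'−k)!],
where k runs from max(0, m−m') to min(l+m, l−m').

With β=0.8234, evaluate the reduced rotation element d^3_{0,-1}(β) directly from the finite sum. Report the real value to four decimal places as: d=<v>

d=-0.4161

d^3_{0,-1}(β=0.8234) via Wigner's sum:
Half-angle: c=0.916442, s=0.400168. N=√(6·6·2·24)=41.569219
k: max(0,(-1)−(0))=0 … min(3+(-1),3−(0))=2
  k=0: (−1)^1·41.5692/(12)·0.9164^5·0.4002^1 = -0.896102
  k=1: (−1)^2·41.5692/(4)·0.9164^3·0.4002^3 = +0.512570
  k=2: (−1)^3·41.5692/(12)·0.9164^1·0.4002^5 = -0.032577
d^3_{0,-1}(0.8234) = -0.896102 +0.512570 -0.032577 = -0.416109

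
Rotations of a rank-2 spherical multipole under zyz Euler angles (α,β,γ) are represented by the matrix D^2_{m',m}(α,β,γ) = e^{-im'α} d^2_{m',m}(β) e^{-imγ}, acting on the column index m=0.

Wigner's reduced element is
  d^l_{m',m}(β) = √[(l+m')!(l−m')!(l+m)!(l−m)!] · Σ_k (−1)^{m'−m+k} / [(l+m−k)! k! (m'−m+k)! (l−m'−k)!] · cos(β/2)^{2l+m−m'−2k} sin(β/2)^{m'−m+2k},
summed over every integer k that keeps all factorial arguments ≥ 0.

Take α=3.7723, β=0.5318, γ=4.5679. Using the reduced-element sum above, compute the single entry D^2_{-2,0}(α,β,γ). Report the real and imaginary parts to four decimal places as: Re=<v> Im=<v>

D^2_{-2,0}(3.7723,0.5318,4.5679) = e^{-i·-2·3.7723}·d^2_{-2,0}(0.5318)·e^{-i·0·4.5679}. Compute d first:
With c≡cos(β/2)=0.964856 and s≡sin(β/2)=0.262778, N=[1·24·2·2]^{1/2}=9.797959
Admissible k: 2..2 (factorial args all ≥0)
  k=2: (−1)^0·9.7980/(4)·0.9649^2·0.2628^2 = +0.157463
d^2_{-2,0}(0.5318) = +0.157463
Attach z-rotation phases: D = e^{-i(-2)(3.7723)}·(+0.157463)·e^{-i(0)(4.5679)} = +0.047943+0.149987i

Re=0.0479 Im=0.1500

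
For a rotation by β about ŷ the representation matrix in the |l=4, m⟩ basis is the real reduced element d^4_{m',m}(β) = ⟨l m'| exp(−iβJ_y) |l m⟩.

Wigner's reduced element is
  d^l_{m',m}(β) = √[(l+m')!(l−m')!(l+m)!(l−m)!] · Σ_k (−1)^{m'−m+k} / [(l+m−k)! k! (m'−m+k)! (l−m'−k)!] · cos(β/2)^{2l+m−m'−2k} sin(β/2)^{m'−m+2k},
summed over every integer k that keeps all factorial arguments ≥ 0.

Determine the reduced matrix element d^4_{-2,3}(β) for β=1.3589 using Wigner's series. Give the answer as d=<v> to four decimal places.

d=0.4051

d^4_{-2,3}(β=1.3589) via Wigner's sum:
Half-angle: c=0.777918, s=0.628365. N=√(2·720·5040·1)=2693.993318
The bounds max(0,m−m')=5 and min(l+m,l−m')=6 give 2 terms
  k=5: (−1)^0·2693.9933/(240)·0.7779^3·0.6284^5 = +0.517664
  k=6: (−1)^1·2693.9933/(720)·0.7779^1·0.6284^7 = -0.112586
d^4_{-2,3}(1.3589) = +0.517664 -0.112586 = +0.405079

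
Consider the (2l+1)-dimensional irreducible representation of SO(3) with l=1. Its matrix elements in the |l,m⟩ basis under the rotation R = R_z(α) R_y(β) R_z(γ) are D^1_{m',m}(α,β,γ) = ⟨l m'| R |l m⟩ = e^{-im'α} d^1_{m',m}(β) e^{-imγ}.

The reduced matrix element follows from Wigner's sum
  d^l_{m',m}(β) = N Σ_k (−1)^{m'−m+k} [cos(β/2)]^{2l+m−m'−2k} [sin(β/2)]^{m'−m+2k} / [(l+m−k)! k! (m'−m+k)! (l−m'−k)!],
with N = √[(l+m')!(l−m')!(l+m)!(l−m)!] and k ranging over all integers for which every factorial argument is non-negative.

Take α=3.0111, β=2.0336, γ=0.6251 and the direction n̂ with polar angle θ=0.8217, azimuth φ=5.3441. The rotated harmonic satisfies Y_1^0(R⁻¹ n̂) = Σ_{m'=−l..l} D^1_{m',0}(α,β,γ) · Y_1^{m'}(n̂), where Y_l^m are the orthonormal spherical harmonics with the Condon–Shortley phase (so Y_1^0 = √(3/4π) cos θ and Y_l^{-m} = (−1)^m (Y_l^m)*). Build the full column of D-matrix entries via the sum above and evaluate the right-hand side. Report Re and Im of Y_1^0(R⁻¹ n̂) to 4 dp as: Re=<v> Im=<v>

Need the full column D^1_{m',0} for m'=−1..1 at α=3.0111, β=2.0336, γ=0.6251.
cos(β/2)=0.526090, sin(β/2)=0.850429
d^1_{-1,0}: single k=1 term ⇒ +0.632722;  D = -0.627343+0.082331i
d^1_{0,0}: k∈[0..1] ⇒ +0.276771 -0.723229 = -0.446459;  D = -0.446459+0.000000i
d^1_{1,0}: single k=0 term ⇒ -0.632722;  D = +0.627343+0.082331i
Y_1^{m'}(θ=0.8217,φ=5.3441) and Σ D·Y over m':
  (-0.6273+0.0823i)·(+0.1494+0.2042i)  (-0.4465+0.0000i)·(+0.3327+0.0000i)  (+0.6273+0.0823i)·(-0.1494+0.2042i)
Y_1^0(R⁻¹ n̂) = -0.369629+0.000000i

Re=-0.3696 Im=0.0000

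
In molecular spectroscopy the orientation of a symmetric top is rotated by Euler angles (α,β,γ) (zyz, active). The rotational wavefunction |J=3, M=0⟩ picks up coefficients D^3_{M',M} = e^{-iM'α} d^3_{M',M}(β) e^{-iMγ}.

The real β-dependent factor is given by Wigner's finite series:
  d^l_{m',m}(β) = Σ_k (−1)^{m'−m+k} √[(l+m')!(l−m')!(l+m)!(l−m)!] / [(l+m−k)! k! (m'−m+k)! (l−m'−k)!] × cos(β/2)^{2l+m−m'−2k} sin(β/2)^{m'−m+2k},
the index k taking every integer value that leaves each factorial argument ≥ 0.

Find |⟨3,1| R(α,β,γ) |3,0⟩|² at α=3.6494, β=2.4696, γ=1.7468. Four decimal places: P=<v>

P=0.3090

First d^3_{1,0}(β=2.4696), then the phase factors e^{-i(1)α} and e^{-i(0)γ}:
c=cos(2.4696/2)=0.329710, s=sin(2.4696/2)=0.944082; N=√[24·2·6·6]=41.569219
Admissible k: 0..2 (factorial args all ≥0)
  k=0: (−1)^1·41.5692/(12)·0.3297^5·0.9441^1 = -0.012743
  k=1: (−1)^2·41.5692/(4)·0.3297^3·0.9441^3 = +0.313428
  k=2: (−1)^3·41.5692/(12)·0.3297^1·0.9441^5 = -0.856588
d^3_{1,0}(2.4696) = -0.012743 +0.313428 -0.856588 = -0.555903
|D^3_{1,0}|² = |d^3_{1,0}(β)|² = (-0.555903)² = 0.309028 (the z-rotation phases have unit modulus)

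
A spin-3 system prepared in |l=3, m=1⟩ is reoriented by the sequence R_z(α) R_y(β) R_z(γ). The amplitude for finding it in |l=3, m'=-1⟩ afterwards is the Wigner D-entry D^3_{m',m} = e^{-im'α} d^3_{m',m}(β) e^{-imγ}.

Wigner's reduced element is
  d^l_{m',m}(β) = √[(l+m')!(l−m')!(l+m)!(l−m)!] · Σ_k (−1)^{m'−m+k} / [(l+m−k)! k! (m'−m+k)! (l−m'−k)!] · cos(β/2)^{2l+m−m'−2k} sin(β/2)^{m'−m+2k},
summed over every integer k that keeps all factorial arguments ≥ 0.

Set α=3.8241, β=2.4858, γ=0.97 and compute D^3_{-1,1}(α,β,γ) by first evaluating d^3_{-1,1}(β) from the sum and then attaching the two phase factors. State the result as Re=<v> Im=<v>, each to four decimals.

First d^3_{-1,1}(β=2.4858), then the phase factors e^{-i(-1)α} and e^{-i(1)γ}:
Half-angle: c=0.322052, s=0.946722. N=√(2·24·24·2)=48.000000
k: max(0,(1)−(-1))=2 … min(3+(1),3−(-1))=4
  k=2: (−1)^0·48.0000/(8)·0.3221^4·0.9467^2 = +0.057850
  k=3: (−1)^1·48.0000/(6)·0.3221^2·0.9467^4 = -0.666549
  k=4: (−1)^2·48.0000/(48)·0.3221^0·0.9467^6 = +0.720004
d^3_{-1,1}(2.4858) = +0.057850 -0.666549 +0.720004 = +0.111304
Phases: e^{-i·(-1)·3.8241}=-0.775994-0.630741i, e^{-i·(1)·0.97}=+0.565300-0.824886i ⇒ D=-0.106736+0.031560i

Re=-0.1067 Im=0.0316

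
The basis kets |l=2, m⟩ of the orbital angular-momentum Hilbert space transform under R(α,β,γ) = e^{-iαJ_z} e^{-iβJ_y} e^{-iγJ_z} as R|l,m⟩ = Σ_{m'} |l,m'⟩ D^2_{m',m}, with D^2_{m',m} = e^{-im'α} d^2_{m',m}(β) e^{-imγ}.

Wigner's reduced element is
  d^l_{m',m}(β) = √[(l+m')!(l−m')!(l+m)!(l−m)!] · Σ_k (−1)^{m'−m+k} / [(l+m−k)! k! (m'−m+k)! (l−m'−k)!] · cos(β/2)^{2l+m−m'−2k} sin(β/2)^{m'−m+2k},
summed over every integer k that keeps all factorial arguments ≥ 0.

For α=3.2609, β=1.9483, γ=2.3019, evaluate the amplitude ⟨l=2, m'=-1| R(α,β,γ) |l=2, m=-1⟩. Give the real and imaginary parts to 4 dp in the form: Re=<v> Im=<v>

Re=-0.4122 Im=0.3618

Split into d^2_{-1,-1}(β=1.9483) × two z-phases.
Half-angle: c=0.561871, s=0.827225. N=√(1·6·1·6)=6.000000
Admissible k: 0..1 (factorial args all ≥0)
  k=0: (−1)^0·6.0000/(6)·0.5619^4·0.8272^0 = +0.099666
  k=1: (−1)^1·6.0000/(2)·0.5619^2·0.8272^2 = -0.648100
d^2_{-1,-1}(1.9483) = +0.099666 -0.648100 = -0.548434
Phases: e^{-i·(-1)·3.2609}=-0.992891-0.119025i, e^{-i·(-1)·2.3019}=-0.667692+0.744438i ⇒ D=-0.412176+0.361788i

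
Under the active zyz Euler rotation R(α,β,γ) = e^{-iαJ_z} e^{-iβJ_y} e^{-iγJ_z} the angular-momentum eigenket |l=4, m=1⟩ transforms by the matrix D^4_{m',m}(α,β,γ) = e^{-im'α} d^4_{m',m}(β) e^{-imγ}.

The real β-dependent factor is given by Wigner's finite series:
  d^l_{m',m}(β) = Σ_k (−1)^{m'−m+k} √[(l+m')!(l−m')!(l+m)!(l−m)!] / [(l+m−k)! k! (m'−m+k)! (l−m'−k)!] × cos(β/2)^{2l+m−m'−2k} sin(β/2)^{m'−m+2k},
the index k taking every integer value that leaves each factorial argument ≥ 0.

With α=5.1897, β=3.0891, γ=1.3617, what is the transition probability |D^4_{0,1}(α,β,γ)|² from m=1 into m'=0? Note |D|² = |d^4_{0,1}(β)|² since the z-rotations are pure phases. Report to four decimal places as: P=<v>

D^4_{0,1}(5.1897,3.0891,1.3617) = e^{-i·0·5.1897}·d^4_{0,1}(3.0891)·e^{-i·1·1.3617}. Compute d first:
Half-angle: c=0.026243, s=0.999656. N=√(24·24·120·6)=643.987578
The bounds max(0,m−m')=1 and min(l+m,l−m')=4 give 4 terms
  k=1: (−1)^0·643.9876/(144)·0.0262^7·0.9997^1 = +0.000000
  k=2: (−1)^1·643.9876/(24)·0.0262^5·0.9997^3 = -0.000000
  k=3: (−1)^2·643.9876/(24)·0.0262^3·0.9997^5 = +0.000484
  k=4: (−1)^3·643.9876/(144)·0.0262^1·0.9997^7 = -0.117081
d^4_{0,1}(3.0891) = +0.000000 -0.000000 +0.000484 -0.117081 = -0.116597
|D^4_{0,1}|² = |d^4_{0,1}(β)|² = (-0.116597)² = 0.013595 (the z-rotation phases have unit modulus)

P=0.0136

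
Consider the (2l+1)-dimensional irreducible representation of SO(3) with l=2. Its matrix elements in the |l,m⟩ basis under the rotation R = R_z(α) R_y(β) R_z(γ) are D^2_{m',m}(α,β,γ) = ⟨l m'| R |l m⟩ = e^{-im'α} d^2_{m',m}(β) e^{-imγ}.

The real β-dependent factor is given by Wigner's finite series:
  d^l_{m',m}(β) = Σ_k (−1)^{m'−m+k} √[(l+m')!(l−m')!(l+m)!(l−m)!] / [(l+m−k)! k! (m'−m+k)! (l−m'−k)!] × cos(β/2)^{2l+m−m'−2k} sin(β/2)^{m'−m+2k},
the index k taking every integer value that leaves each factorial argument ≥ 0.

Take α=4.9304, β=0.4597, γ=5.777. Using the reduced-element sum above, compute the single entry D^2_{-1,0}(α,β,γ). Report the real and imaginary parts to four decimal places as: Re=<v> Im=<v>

First d^2_{-1,0}(β=0.4597), then the phase factors e^{-i(-1)α} and e^{-i(0)γ}:
c=cos(0.4597/2)=0.973701, s=sin(0.4597/2)=0.227831; N=√[1·6·2·2]=4.898979
Admissible k: 1..2 (factorial args all ≥0)
  k=1: (−1)^0·4.8990/(2)·0.9737^3·0.2278^1 = +0.515188
  k=2: (−1)^1·4.8990/(2)·0.9737^1·0.2278^3 = -0.028206
d^2_{-1,0}(0.4597) = +0.515188 -0.028206 = +0.486982
Attach z-rotation phases: D = e^{-i(-1)(4.9304)}·(+0.486982)·e^{-i(0)(5.777)} = +0.105328-0.475455i

Re=0.1053 Im=-0.4755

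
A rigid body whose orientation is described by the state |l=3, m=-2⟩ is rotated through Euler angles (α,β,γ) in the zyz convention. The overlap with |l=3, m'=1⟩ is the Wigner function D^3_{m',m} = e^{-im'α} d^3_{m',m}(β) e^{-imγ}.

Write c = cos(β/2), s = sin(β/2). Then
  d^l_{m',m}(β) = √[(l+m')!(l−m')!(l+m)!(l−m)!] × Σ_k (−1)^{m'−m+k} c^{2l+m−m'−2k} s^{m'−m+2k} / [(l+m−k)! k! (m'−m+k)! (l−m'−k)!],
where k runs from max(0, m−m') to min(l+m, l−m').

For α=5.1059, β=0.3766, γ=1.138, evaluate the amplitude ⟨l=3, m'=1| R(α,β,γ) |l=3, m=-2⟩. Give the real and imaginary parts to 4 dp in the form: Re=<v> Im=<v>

D^3_{1,-2}(5.1059,0.3766,1.138) = e^{-i·1·5.1059}·d^3_{1,-2}(0.3766)·e^{-i·-2·1.138}. Compute d first:
With c≡cos(β/2)=0.982324 and s≡sin(β/2)=0.187189, N=[24·2·1·120]^{1/2}=75.894664
The bounds max(0,m−m')=0 and min(l+m,l−m')=1 give 2 terms
  k=0: (−1)^3·75.8947/(12)·0.9823^3·0.1872^3 = -0.039322
  k=1: (−1)^4·75.8947/(24)·0.9823^1·0.1872^5 = +0.000714
d^3_{1,-2}(0.3766) = -0.039322 +0.000714 = -0.038608
Attach z-rotation phases: D = e^{-i(1)(5.1059)}·(-0.038608)·e^{-i(-2)(1.138)} = +0.036748+0.011840i

Re=0.0367 Im=0.0118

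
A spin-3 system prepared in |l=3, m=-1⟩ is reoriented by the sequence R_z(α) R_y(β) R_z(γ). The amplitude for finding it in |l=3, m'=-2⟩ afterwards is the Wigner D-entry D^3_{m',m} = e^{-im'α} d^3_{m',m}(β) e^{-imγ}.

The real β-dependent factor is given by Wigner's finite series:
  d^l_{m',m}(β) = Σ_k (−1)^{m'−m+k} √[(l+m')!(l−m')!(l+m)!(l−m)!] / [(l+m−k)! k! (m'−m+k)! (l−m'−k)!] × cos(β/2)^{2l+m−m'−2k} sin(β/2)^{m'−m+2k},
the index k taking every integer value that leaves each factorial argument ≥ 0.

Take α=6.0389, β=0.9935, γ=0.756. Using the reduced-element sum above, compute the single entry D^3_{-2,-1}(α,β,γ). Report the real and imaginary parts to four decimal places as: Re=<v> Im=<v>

Re=0.3147 Im=0.0862

Split into d^3_{-2,-1}(β=0.9935) × two z-phases.
Half-angle: c=0.879136, s=0.476571. N=√(1·120·2·24)=75.894664
k: max(0,(-1)−(-2))=1 … min(3+(-1),3−(-2))=2
  k=1: (−1)^0·75.8947/(24)·0.8791^5·0.4766^1 = +0.791422
  k=2: (−1)^1·75.8947/(12)·0.8791^3·0.4766^3 = -0.465137
d^3_{-2,-1}(0.9935) = +0.791422 -0.465137 = +0.326285
D = (+0.883005-0.469364i)·(+0.326285)·(+0.727586+0.686017i) = +0.314687+0.086222i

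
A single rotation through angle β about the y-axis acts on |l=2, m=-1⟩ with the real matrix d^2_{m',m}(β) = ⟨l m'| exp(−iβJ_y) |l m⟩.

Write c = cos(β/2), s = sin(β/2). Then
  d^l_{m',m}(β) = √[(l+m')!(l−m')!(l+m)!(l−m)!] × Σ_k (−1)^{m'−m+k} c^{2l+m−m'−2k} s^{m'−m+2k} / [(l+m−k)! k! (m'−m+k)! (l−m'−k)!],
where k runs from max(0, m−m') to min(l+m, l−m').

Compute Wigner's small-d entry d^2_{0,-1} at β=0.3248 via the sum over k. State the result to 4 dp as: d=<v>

d=-0.3704

d^2_{0,-1}(β=0.3248) via Wigner's sum:
Half-angle: c=0.986842, s=0.161687. N=√(2·2·1·6)=4.898979
Admissible k: 0..1 (factorial args all ≥0)
  k=0: (−1)^1·4.8990/(2)·0.9868^3·0.1617^1 = -0.380622
  k=1: (−1)^2·4.8990/(2)·0.9868^1·0.1617^3 = +0.010218
d^2_{0,-1}(0.3248) = -0.380622 +0.010218 = -0.370404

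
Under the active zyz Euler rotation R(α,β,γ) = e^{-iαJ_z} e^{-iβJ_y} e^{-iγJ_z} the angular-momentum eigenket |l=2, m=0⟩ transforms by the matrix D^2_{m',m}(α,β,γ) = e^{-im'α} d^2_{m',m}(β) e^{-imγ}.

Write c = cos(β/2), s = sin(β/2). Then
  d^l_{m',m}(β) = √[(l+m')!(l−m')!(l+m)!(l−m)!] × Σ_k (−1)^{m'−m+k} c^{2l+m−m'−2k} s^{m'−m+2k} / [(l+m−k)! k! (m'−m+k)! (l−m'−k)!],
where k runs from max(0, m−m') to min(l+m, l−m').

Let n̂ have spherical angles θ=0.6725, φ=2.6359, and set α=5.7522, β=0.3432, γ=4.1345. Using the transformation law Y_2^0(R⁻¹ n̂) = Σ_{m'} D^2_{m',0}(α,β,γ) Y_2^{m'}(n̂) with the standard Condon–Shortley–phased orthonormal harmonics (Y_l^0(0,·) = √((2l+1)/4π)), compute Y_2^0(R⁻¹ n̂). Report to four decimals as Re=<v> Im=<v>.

Re=-0.0525 Im=0.0000

Need the full column D^2_{m',0} for m'=−2..2 at α=5.7522, β=0.3432, γ=4.1345.
cos(β/2)=0.985313, sin(β/2)=0.170759
d^2_{-2,0}: single k=2 term ⇒ +0.069341;  D = +0.033780-0.060557i
d^2_{-1,0}: k∈[1..2] ⇒ +0.400112 -0.012017 = +0.388095;  D = +0.334658-0.196525i
d^2_{0,0}: k∈[0..2] ⇒ +0.942533 -0.113234 +0.000850 = +0.830149;  D = +0.830149+0.000000i
d^2_{1,0}: k∈[0..1] ⇒ -0.400112 +0.012017 = -0.388095;  D = -0.334658-0.196525i
d^2_{2,0}: single k=0 term ⇒ +0.069341;  D = +0.033780+0.060557i
Y_2^{m'}(θ=0.6725,φ=2.6359) and Σ D·Y over m':
  (+0.0338-0.0606i)·(+0.0795+0.1270i)  (+0.3347-0.1965i)·(-0.3293-0.1824i)  (+0.8301+0.0000i)·(+0.2636+0.0000i)  (-0.3347-0.1965i)·(+0.3293-0.1824i)  (+0.0338+0.0606i)·(+0.0795-0.1270i)
Y_2^0(R⁻¹ n̂) = -0.052519+0.000000i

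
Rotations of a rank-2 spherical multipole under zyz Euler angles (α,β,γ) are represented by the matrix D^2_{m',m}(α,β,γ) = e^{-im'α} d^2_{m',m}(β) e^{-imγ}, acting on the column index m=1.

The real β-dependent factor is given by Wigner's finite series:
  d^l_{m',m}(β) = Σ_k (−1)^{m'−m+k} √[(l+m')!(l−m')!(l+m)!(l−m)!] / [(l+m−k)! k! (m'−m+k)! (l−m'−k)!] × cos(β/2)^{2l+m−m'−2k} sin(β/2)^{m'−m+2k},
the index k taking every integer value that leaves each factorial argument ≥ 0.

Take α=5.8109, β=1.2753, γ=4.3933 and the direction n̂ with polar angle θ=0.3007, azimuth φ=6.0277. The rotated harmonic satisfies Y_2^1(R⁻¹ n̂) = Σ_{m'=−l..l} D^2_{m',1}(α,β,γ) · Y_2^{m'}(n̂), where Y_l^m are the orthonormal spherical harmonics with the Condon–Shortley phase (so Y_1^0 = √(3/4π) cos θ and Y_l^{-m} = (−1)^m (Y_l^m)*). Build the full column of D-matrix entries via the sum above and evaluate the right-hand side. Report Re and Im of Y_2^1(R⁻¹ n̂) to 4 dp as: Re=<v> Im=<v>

Re=-0.0856 Im=0.3462

Need the full column D^2_{m',1} for m'=−2..2 at α=5.8109, β=1.2753, γ=4.3933.
cos(β/2)=0.803497, sin(β/2)=0.595309
d^2_{-2,1}: single k=3 term ⇒ +0.339032;  D = +0.198499+0.274847i
d^2_{-1,1}: k∈[2..3] ⇒ +0.686395 -0.125594 = +0.560801;  D = +0.085577+0.554233i
d^2_{0,1}: k∈[1..2] ⇒ +0.756433 -0.415228 = +0.341205;  D = -0.107037+0.323982i
d^2_{1,1}: k∈[0..1] ⇒ +0.416809 -0.686395 = -0.269587;  D = +0.191762-0.189484i
d^2_{2,1}: single k=0 term ⇒ -0.617625;  D = +0.588722-0.186727i
Y_2^{m'}(θ=0.3007,φ=6.0277) and Σ D·Y over m':
  (+0.1985+0.2748i)·(+0.0296+0.0166i)  (+0.0856+0.5542i)·(+0.2115+0.0552i)  (-0.1070+0.3240i)·(+0.5478+0.0000i)  (+0.1918-0.1895i)·(-0.2115+0.0552i)  (+0.5887-0.1867i)·(+0.0296-0.0166i)
Y_2^1(R⁻¹ n̂) = -0.085612+0.346191i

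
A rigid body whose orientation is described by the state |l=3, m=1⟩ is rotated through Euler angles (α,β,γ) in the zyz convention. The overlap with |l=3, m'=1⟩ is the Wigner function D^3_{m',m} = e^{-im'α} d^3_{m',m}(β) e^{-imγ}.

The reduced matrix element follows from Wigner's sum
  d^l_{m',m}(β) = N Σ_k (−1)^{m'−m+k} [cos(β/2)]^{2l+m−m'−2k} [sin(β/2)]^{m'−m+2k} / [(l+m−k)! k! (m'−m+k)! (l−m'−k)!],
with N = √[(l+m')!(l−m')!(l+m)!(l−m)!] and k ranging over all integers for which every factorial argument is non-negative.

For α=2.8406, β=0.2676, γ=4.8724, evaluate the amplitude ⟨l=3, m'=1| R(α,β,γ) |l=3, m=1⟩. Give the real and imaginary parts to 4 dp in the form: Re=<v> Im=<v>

Re=0.1141 Im=-0.8040

First d^3_{1,1}(β=0.2676), then the phase factors e^{-i(1)α} and e^{-i(1)γ}:
Half-angle: c=0.991062, s=0.133401. N=√(24·2·24·2)=48.000000
k∈{0,1,2} keeps every argument non-negative
  k=0: (−1)^0·48.0000/(48)·0.9911^6·0.1334^0 = +0.947557
  k=1: (−1)^1·48.0000/(6)·0.9911^4·0.1334^2 = -0.137345
  k=2: (−1)^2·48.0000/(8)·0.9911^2·0.1334^4 = +0.001866
d^3_{1,1}(0.2676) = +0.947557 -0.137345 +0.001866 = +0.812078
D = (-0.955043-0.296468i)·(+0.812078)·(+0.159329+0.987226i) = +0.114109-0.804021i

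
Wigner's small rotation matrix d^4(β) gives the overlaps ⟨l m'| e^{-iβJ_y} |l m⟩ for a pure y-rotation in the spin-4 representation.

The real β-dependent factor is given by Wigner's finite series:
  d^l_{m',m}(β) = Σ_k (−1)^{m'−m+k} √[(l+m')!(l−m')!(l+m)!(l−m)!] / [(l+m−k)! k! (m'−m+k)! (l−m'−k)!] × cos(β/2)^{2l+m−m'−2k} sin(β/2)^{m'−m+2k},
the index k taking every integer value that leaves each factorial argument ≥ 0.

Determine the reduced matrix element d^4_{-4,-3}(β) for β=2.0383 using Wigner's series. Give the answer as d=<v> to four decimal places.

d^4_{-4,-3}(β=2.0383) via Wigner's sum:
c=cos(2.0383/2)=0.524090, s=sin(2.0383/2)=0.851663; N=√[1·40320·1·5040]=14255.272709
k: max(0,(-3)−(-4))=1 … min(4+(-3),4−(-4))=1
  k=1: (−1)^0·14255.2727/(5040)·0.5241^7·0.8517^1 = +0.026161
d^4_{-4,-3}(2.0383) = +0.026161

d=0.0262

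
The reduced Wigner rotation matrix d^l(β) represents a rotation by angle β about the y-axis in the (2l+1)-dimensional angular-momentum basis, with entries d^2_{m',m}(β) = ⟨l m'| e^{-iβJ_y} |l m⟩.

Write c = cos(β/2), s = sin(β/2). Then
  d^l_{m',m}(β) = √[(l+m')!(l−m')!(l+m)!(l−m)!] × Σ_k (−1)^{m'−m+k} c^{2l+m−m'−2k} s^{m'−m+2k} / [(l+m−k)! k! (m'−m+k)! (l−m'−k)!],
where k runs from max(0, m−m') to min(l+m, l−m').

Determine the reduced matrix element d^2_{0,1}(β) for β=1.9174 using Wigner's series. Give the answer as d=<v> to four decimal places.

d^2_{0,1}(β=1.9174) via Wigner's sum:
With c≡cos(β/2)=0.574584 and s≡sin(β/2)=0.818445, N=[2·2·6·1]^{1/2}=4.898979
k: max(0,(1)−(0))=1 … min(2+(1),2−(0))=2
  k=1: (−1)^0·4.8990/(2)·0.5746^3·0.8184^1 = +0.380300
  k=2: (−1)^1·4.8990/(2)·0.5746^1·0.8184^3 = -0.771611
d^2_{0,1}(1.9174) = +0.380300 -0.771611 = -0.391311

d=-0.3913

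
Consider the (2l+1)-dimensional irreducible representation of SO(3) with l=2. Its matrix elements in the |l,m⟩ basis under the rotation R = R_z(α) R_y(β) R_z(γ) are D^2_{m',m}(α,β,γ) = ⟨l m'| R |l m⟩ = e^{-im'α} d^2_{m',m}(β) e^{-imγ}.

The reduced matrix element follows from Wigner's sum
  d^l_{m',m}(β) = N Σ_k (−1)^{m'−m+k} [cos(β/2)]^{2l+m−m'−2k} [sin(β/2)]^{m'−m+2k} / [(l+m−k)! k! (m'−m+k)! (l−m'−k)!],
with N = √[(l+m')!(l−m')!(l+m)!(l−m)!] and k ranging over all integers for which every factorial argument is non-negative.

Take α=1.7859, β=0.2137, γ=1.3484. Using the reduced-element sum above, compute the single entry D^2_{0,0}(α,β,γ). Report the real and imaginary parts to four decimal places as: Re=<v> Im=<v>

Re=0.9325 Im=0.0000

D^2_{0,0}(1.7859,0.2137,1.3484) = e^{-i·0·1.7859}·d^2_{0,0}(0.2137)·e^{-i·0·1.3484}. Compute d first:
c=cos(0.2137/2)=0.994297, s=sin(0.2137/2)=0.106647; N=√[2·2·2·2]=4.000000
k∈{0,1,2} keeps every argument non-negative
  k=0: (−1)^0·4.0000/(4)·0.9943^4·0.1066^0 = +0.977382
  k=1: (−1)^1·4.0000/(1)·0.9943^2·0.1066^2 = -0.044977
  k=2: (−1)^2·4.0000/(4)·0.9943^0·0.1066^4 = +0.000129
d^2_{0,0}(0.2137) = +0.977382 -0.044977 +0.000129 = +0.932535
Phases: e^{-i·(0)·1.7859}=+1.000000+0.000000i, e^{-i·(0)·1.3484}=+1.000000+0.000000i ⇒ D=+0.932535+0.000000i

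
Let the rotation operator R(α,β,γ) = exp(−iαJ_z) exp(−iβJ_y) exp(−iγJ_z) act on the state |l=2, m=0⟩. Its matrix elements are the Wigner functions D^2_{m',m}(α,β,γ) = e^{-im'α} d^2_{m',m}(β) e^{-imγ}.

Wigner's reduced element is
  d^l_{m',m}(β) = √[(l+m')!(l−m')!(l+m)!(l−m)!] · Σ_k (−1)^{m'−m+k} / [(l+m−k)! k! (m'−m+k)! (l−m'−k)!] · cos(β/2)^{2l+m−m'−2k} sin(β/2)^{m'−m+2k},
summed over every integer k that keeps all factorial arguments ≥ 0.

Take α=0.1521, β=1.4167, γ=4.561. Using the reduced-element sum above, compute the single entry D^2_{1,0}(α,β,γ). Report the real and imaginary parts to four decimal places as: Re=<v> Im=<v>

First d^2_{1,0}(β=1.4167), then the phase factors e^{-i(1)α} and e^{-i(0)γ}:
c=cos(1.4167/2)=0.759436, s=sin(1.4167/2)=0.650582; N=√[6·1·2·2]=4.898979
Admissible k: 0..1 (factorial args all ≥0)
  k=0: (−1)^1·4.8990/(2)·0.7594^3·0.6506^1 = -0.697994
  k=1: (−1)^2·4.8990/(2)·0.7594^1·0.6506^3 = +0.512239
d^2_{1,0}(1.4167) = -0.697994 +0.512239 = -0.185755
Attach z-rotation phases: D = e^{-i(1)(0.1521)}·(-0.185755)·e^{-i(0)(4.561)} = -0.183611+0.028145i

Re=-0.1836 Im=0.0281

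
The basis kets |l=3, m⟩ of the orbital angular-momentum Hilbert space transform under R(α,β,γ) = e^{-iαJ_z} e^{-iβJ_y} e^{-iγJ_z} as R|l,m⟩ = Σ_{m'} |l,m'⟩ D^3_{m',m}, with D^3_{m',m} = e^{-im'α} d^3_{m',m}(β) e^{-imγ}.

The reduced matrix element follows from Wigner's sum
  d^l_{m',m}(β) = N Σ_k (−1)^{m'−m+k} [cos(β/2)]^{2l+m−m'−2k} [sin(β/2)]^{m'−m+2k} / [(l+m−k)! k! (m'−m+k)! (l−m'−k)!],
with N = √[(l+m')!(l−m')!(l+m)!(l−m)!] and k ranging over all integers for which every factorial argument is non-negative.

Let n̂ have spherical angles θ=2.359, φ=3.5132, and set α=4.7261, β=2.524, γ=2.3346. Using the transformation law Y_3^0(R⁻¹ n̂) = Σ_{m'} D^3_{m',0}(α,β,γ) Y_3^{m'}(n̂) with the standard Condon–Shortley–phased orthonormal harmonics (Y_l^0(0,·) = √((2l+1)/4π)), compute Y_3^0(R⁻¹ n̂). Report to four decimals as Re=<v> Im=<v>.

Need the full column D^3_{m',0} for m'=−3..3 at α=4.7261, β=2.524, γ=2.3346.
cos(β/2)=0.303912, sin(β/2)=0.952700
d^3_{-3,0}: single k=3 term ⇒ +0.108549;  D = -0.004464+0.108458i
d^3_{-2,0}: k∈[2..3] ⇒ +0.042410 -0.416756 = -0.374346;  D = +0.374205+0.010264i
d^3_{-1,0}: k∈[1..3] ⇒ +0.008556 -0.252246 +0.826266 = +0.582576;  D = +0.007987-0.582521i
d^3_{0,0}: k∈[0..3] ⇒ +0.000788 -0.069686 +0.684799 -0.747717 = -0.131816;  D = -0.131816+0.000000i
d^3_{1,0}: k∈[0..2] ⇒ -0.008556 +0.252246 -0.826266 = -0.582576;  D = -0.007987-0.582521i
d^3_{2,0}: k∈[0..1] ⇒ +0.042410 -0.416756 = -0.374346;  D = +0.374205-0.010264i
d^3_{3,0}: single k=0 term ⇒ -0.108549;  D = +0.004464+0.108458i
Y_3^{m'}(θ=2.359,φ=3.5132) and Σ D·Y over m':
  (-0.0045+0.1085i)·(-0.0644+0.1313i)  (+0.3742+0.0103i)·(-0.2653+0.2438i)  (+0.0080-0.5825i)·(-0.3215+0.1253i)  (-0.1318+0.0000i)·(+0.1286+0.0000i)  (-0.0080-0.5825i)·(+0.3215+0.1253i)  (+0.3742-0.0103i)·(-0.2653-0.2438i)  (+0.0045+0.1085i)·(+0.0644+0.1313i)
Y_3^0(R⁻¹ n̂) = -0.107593-0.000000i

Re=-0.1076 Im=0.0000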